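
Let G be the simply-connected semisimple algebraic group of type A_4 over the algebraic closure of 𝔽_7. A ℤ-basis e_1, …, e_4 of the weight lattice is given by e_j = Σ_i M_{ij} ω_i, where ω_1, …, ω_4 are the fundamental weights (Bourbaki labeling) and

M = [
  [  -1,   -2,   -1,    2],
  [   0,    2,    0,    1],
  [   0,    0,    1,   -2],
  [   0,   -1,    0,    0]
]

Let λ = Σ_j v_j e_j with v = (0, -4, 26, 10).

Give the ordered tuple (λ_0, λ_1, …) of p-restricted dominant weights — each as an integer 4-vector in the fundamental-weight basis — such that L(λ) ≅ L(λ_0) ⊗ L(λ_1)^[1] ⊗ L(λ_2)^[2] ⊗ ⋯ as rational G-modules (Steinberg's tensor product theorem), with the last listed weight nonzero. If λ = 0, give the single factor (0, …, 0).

((2, 2, 6, 4),)

ω-coordinates c = M·v, v = (0, -4, 26, 10):
  c_1 = -1*0 + -2*-4 + -1*26 + 2*10 = 2
  c_2 = 0*0 + 2*-4 + 0*26 + 1*10 = 2
  c_3 = 0*0 + 0*-4 + 1*26 + -2*10 = 6
  c_4 = 0*0 + -1*-4 + 0*26 + 0*10 = 4
p = 7; digits c_i = Σ_j d_{ij}·7^j, 0 ≤ d_{ij} < 7:
  c_1 = 2 = 2·7^0
  c_2 = 2 = 2·7^0
  c_3 = 6 = 6·7^0
  c_4 = 4 = 4·7^0
λ_0 = (2, 2, 6, 4)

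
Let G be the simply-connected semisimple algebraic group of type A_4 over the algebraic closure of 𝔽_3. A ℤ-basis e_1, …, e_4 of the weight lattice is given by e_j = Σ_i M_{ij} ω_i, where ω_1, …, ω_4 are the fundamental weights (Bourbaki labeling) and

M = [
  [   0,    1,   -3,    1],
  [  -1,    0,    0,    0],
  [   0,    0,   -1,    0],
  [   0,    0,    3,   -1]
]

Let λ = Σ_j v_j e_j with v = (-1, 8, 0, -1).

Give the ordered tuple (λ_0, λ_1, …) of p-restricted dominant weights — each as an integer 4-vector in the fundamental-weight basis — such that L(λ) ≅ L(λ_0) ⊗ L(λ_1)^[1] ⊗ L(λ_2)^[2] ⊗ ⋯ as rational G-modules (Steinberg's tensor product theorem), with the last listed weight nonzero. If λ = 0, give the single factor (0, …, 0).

((1, 1, 0, 1), (2, 0, 0, 0))

ω-coordinates c = M·v, v = (-1, 8, 0, -1):
  c_1 = (0)·(-1) + 1·8 + (-3)·(0) + (1)·(-1) = 7
  c_2 = (-1)·(-1) + 0·8 + 0·0 + (0)·(-1) = 1
  c_3 = (0)·(-1) + 0·8 + (-1)·(0) + (0)·(-1) = 0
  c_4 = (0)·(-1) + 0·8 + 3·0 + (-1)·(-1) = 1
Base-3 expansion of each c_i:
  c_1 = 7 = 1·3^0 + 2·3^1
  c_2 = 1 = 1·3^0
  c_3 = 0
  c_4 = 1 = 1·3^0
p-restricted factor λ_0 = (1, 1, 0, 1)
p-restricted factor λ_1 = (2, 0, 0, 0)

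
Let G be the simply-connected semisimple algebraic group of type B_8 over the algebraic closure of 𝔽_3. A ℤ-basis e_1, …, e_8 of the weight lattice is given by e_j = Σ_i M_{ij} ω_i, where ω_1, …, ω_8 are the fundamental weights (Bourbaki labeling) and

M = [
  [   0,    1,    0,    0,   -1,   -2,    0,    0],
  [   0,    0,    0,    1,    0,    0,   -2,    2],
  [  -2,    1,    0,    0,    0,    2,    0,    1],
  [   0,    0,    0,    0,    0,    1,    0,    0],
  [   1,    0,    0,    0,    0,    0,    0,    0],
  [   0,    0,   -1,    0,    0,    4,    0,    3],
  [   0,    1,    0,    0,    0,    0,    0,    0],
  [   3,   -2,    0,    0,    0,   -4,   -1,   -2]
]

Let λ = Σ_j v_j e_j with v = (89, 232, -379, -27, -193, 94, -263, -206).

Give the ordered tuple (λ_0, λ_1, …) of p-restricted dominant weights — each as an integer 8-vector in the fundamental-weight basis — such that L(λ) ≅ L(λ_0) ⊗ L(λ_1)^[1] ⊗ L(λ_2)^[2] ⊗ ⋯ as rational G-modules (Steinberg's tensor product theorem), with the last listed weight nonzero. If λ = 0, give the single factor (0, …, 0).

((0, 0, 0, 1, 2, 2, 1, 0), (1, 2, 0, 1, 2, 0, 2, 1), (2, 0, 1, 1, 0, 0, 1, 2), (2, 0, 1, 0, 0, 2, 2, 0), (2, 1, 0, 1, 1, 1, 2, 1))

Change of basis e → ω: c = M·v where v = (89, 232, -379, -27, -193, 94, -263, -206):
  c_1 = 0*89 + 1*232 + 0*-379 + 0*-27 + -1*-193 + -2*94 + 0*-263 + 0*-206 = 237
  c_2 = 0*89 + 0*232 + 0*-379 + 1*-27 + 0*-193 + 0*94 + -2*-263 + 2*-206 = 87
  c_3 = -2*89 + 1*232 + 0*-379 + 0*-27 + 0*-193 + 2*94 + 0*-263 + 1*-206 = 36
  c_4 = 0*89 + 0*232 + 0*-379 + 0*-27 + 0*-193 + 1*94 + 0*-263 + 0*-206 = 94
  c_5 = 1*89 + 0*232 + 0*-379 + 0*-27 + 0*-193 + 0*94 + 0*-263 + 0*-206 = 89
  c_6 = 0*89 + 0*232 + -1*-379 + 0*-27 + 0*-193 + 4*94 + 0*-263 + 3*-206 = 137
  c_7 = 0*89 + 1*232 + 0*-379 + 0*-27 + 0*-193 + 0*94 + 0*-263 + 0*-206 = 232
  c_8 = 3*89 + -2*232 + 0*-379 + 0*-27 + 0*-193 + -4*94 + -1*-263 + -2*-206 = 102
p = 3; digits c_i = Σ_j d_{ij}·3^j, 0 ≤ d_{ij} < 3:
  c_1 = 237 = 0·3^0 + 1·3^1 + 2·3^2 + 2·3^3 + 2·3^4
  c_2 = 87 = 0·3^0 + 2·3^1 + 0·3^2 + 0·3^3 + 1·3^4
  c_3 = 36 = 0·3^0 + 0·3^1 + 1·3^2 + 1·3^3
  c_4 = 94 = 1·3^0 + 1·3^1 + 1·3^2 + 0·3^3 + 1·3^4
  c_5 = 89 = 2·3^0 + 2·3^1 + 0·3^2 + 0·3^3 + 1·3^4
  c_6 = 137 = 2·3^0 + 0·3^1 + 0·3^2 + 2·3^3 + 1·3^4
  c_7 = 232 = 1·3^0 + 2·3^1 + 1·3^2 + 2·3^3 + 2·3^4
  c_8 = 102 = 0·3^0 + 1·3^1 + 2·3^2 + 0·3^3 + 1·3^4
Factor λ_0 = (0, 0, 0, 1, 2, 2, 1, 0)
Factor λ_1 = (1, 2, 0, 1, 2, 0, 2, 1)
Factor λ_2 = (2, 0, 1, 1, 0, 0, 1, 2)
Factor λ_3 = (2, 0, 1, 0, 0, 2, 2, 0)
Factor λ_4 = (2, 1, 0, 1, 1, 1, 2, 1)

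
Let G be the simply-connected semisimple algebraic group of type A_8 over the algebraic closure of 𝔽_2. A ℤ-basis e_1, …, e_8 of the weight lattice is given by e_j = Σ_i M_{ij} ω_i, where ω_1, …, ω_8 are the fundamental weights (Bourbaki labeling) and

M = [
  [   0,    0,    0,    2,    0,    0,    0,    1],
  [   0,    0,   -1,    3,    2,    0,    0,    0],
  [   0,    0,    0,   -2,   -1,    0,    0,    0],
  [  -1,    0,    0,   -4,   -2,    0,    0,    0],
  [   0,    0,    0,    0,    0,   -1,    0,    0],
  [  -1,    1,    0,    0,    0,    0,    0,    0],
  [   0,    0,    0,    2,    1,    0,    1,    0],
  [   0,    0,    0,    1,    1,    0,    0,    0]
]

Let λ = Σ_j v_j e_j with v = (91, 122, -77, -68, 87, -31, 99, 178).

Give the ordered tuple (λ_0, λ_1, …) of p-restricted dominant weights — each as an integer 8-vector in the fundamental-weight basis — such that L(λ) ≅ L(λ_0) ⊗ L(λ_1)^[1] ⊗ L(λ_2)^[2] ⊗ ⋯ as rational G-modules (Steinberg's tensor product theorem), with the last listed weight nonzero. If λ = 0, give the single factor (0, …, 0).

((0, 1, 1, 1, 1, 1, 0, 1), (1, 1, 0, 1, 1, 1, 1, 1), (0, 1, 0, 1, 1, 1, 0, 0), (1, 1, 0, 0, 1, 1, 0, 0), (0, 0, 1, 0, 1, 1, 1, 1), (1, 1, 1, 0, 0, 0, 1, 0))

In the fundamental-weight basis, λ has coordinates c = M·v (v = (91, 122, -77, -68, 87, -31, 99, 178)):
  c_1 = 0·91 + 0·122 + (0)·(-77) + (2)·(-68) + 0·87 + (0)·(-31) + 0·99 + 1·178 = 42
  c_2 = 0·91 + 0·122 + (-1)·(-77) + (3)·(-68) + 2·87 + (0)·(-31) + 0·99 + 0·178 = 47
  c_3 = 0·91 + 0·122 + (0)·(-77) + (-2)·(-68) + (-1)·(87) + (0)·(-31) + 0·99 + 0·178 = 49
  c_4 = (-1)·(91) + 0·122 + (0)·(-77) + (-4)·(-68) + (-2)·(87) + (0)·(-31) + 0·99 + 0·178 = 7
  c_5 = 0·91 + 0·122 + (0)·(-77) + (0)·(-68) + 0·87 + (-1)·(-31) + 0·99 + 0·178 = 31
  c_6 = (-1)·(91) + 1·122 + (0)·(-77) + (0)·(-68) + 0·87 + (0)·(-31) + 0·99 + 0·178 = 31
  c_7 = 0·91 + 0·122 + (0)·(-77) + (2)·(-68) + 1·87 + (0)·(-31) + 1·99 + 0·178 = 50
  c_8 = 0·91 + 0·122 + (0)·(-77) + (1)·(-68) + 1·87 + (0)·(-31) + 0·99 + 0·178 = 19
Base-2 expansion of each c_i:
  c_1 = 42 = 0·2^0 + 1·2^1 + 0·2^2 + 1·2^3 + 0·2^4 + 1·2^5
  c_2 = 47 = 1·2^0 + 1·2^1 + 1·2^2 + 1·2^3 + 0·2^4 + 1·2^5
  c_3 = 49 = 1·2^0 + 0·2^1 + 0·2^2 + 0·2^3 + 1·2^4 + 1·2^5
  c_4 = 7 = 1·2^0 + 1·2^1 + 1·2^2
  c_5 = 31 = 1·2^0 + 1·2^1 + 1·2^2 + 1·2^3 + 1·2^4
  c_6 = 31 = 1·2^0 + 1·2^1 + 1·2^2 + 1·2^3 + 1·2^4
  c_7 = 50 = 0·2^0 + 1·2^1 + 0·2^2 + 0·2^3 + 1·2^4 + 1·2^5
  c_8 = 19 = 1·2^0 + 1·2^1 + 0·2^2 + 0·2^3 + 1·2^4
λ_0 = (0, 1, 1, 1, 1, 1, 0, 1)
λ_1 = (1, 1, 0, 1, 1, 1, 1, 1)
λ_2 = (0, 1, 0, 1, 1, 1, 0, 0)
λ_3 = (1, 1, 0, 0, 1, 1, 0, 0)
λ_4 = (0, 0, 1, 0, 1, 1, 1, 1)
λ_5 = (1, 1, 1, 0, 0, 0, 1, 0)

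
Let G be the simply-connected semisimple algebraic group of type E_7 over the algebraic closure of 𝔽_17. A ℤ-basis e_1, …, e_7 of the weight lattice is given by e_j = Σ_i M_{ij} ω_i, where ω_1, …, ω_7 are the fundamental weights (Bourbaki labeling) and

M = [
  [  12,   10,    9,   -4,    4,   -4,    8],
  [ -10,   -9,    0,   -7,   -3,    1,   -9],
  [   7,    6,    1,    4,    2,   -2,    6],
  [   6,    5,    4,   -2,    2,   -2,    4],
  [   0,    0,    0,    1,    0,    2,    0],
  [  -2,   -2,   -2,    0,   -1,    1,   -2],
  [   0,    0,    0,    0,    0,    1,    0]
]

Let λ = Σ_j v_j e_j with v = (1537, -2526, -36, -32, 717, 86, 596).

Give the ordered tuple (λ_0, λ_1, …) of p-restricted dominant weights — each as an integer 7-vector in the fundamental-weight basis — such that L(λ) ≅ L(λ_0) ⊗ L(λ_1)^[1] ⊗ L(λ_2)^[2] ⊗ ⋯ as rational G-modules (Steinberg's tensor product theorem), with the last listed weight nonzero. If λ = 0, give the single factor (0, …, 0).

((8, 6, 5, 5, 4, 6, 1), (16, 9, 16, 9, 8, 13, 5))

ω-coordinates c = M·v, v = (1537, -2526, -36, -32, 717, 86, 596):
  c_1 = 12*1537 + 10*-2526 + 9*-36 + -4*-32 + 4*717 + -4*86 + 8*596 = 280
  c_2 = -10*1537 + -9*-2526 + 0*-36 + -7*-32 + -3*717 + 1*86 + -9*596 = 159
  c_3 = 7*1537 + 6*-2526 + 1*-36 + 4*-32 + 2*717 + -2*86 + 6*596 = 277
  c_4 = 6*1537 + 5*-2526 + 4*-36 + -2*-32 + 2*717 + -2*86 + 4*596 = 158
  c_5 = 0*1537 + 0*-2526 + 0*-36 + 1*-32 + 0*717 + 2*86 + 0*596 = 140
  c_6 = -2*1537 + -2*-2526 + -2*-36 + 0*-32 + -1*717 + 1*86 + -2*596 = 227
  c_7 = 0*1537 + 0*-2526 + 0*-36 + 0*-32 + 0*717 + 1*86 + 0*596 = 86
Writing each c_i in base p = 17:
  c_1 = 280 = 8·17^0 + 16·17^1
  c_2 = 159 = 6·17^0 + 9·17^1
  c_3 = 277 = 5·17^0 + 16·17^1
  c_4 = 158 = 5·17^0 + 9·17^1
  c_5 = 140 = 4·17^0 + 8·17^1
  c_6 = 227 = 6·17^0 + 13·17^1
  c_7 = 86 = 1·17^0 + 5·17^1
Factor λ_0 = (8, 6, 5, 5, 4, 6, 1)
Factor λ_1 = (16, 9, 16, 9, 8, 13, 5)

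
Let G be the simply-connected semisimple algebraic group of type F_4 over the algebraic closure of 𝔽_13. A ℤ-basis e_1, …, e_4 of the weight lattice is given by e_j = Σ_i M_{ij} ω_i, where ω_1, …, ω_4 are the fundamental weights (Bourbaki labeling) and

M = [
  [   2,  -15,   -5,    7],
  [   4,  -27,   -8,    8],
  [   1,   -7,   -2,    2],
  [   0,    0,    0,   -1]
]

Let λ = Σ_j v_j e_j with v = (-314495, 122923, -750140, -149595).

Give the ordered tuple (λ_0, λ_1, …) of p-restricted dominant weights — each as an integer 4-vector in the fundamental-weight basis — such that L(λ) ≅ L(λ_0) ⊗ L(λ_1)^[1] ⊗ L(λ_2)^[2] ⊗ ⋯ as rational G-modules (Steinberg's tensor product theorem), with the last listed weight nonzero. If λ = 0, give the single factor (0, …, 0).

ω-coordinates c = M·v, v = (-314495, 122923, -750140, -149595):
  c_1 = (2)·(-314495) + (-15)·(122923) + (-5)·(-750140) + (7)·(-149595) = 230700
  c_2 = (4)·(-314495) + (-27)·(122923) + (-8)·(-750140) + (8)·(-149595) = 227459
  c_3 = (1)·(-314495) + (-7)·(122923) + (-2)·(-750140) + (2)·(-149595) = 26134
  c_4 = (0)·(-314495) + (0)·(122923) + (0)·(-750140) + (-1)·(-149595) = 149595
p = 13; digits c_i = Σ_j d_{ij}·13^j, 0 ≤ d_{ij} < 13:
  c_1 = 230700 = 2·13^0 + 1·13^1 + 0·13^2 + 1·13^3 + 8·13^4
  c_2 = 227459 = 11·13^0 + 11·13^1 + 6·13^2 + 12·13^3 + 7·13^4
  c_3 = 26134 = 4·13^0 + 8·13^1 + 11·13^2 + 11·13^3
  c_4 = 149595 = 4·13^0 + 2·13^1 + 1·13^2 + 3·13^3 + 5·13^4
Factor λ_0 = (2, 11, 4, 4)
Factor λ_1 = (1, 11, 8, 2)
Factor λ_2 = (0, 6, 11, 1)
Factor λ_3 = (1, 12, 11, 3)
Factor λ_4 = (8, 7, 0, 5)

((2, 11, 4, 4), (1, 11, 8, 2), (0, 6, 11, 1), (1, 12, 11, 3), (8, 7, 0, 5))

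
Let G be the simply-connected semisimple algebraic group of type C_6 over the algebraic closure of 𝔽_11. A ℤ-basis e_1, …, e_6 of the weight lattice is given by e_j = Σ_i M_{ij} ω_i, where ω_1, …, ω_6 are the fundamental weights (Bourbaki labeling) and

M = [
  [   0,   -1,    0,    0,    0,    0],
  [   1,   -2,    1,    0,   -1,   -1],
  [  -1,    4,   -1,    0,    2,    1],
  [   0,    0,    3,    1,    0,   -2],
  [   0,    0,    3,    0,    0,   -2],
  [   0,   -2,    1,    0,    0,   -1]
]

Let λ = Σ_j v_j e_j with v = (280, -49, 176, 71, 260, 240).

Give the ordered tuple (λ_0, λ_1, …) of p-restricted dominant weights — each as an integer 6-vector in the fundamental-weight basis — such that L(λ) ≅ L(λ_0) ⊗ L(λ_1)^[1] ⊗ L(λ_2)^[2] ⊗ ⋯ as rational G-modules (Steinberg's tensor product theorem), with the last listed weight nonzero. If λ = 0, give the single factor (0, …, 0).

Change of basis e → ω: c = M·v where v = (280, -49, 176, 71, 260, 240):
  c_1 = 0*280 + -1*-49 + 0*176 + 0*71 + 0*260 + 0*240 = 49
  c_2 = 1*280 + -2*-49 + 1*176 + 0*71 + -1*260 + -1*240 = 54
  c_3 = -1*280 + 4*-49 + -1*176 + 0*71 + 2*260 + 1*240 = 108
  c_4 = 0*280 + 0*-49 + 3*176 + 1*71 + 0*260 + -2*240 = 119
  c_5 = 0*280 + 0*-49 + 3*176 + 0*71 + 0*260 + -2*240 = 48
  c_6 = 0*280 + -2*-49 + 1*176 + 0*71 + 0*260 + -1*240 = 34
Expand coordinatewise in base 11:
  c_1 = 49 = 5·11^0 + 4·11^1
  c_2 = 54 = 10·11^0 + 4·11^1
  c_3 = 108 = 9·11^0 + 9·11^1
  c_4 = 119 = 9·11^0 + 10·11^1
  c_5 = 48 = 4·11^0 + 4·11^1
  c_6 = 34 = 1·11^0 + 3·11^1
p-restricted factor λ_0 = (5, 10, 9, 9, 4, 1)
p-restricted factor λ_1 = (4, 4, 9, 10, 4, 3)

((5, 10, 9, 9, 4, 1), (4, 4, 9, 10, 4, 3))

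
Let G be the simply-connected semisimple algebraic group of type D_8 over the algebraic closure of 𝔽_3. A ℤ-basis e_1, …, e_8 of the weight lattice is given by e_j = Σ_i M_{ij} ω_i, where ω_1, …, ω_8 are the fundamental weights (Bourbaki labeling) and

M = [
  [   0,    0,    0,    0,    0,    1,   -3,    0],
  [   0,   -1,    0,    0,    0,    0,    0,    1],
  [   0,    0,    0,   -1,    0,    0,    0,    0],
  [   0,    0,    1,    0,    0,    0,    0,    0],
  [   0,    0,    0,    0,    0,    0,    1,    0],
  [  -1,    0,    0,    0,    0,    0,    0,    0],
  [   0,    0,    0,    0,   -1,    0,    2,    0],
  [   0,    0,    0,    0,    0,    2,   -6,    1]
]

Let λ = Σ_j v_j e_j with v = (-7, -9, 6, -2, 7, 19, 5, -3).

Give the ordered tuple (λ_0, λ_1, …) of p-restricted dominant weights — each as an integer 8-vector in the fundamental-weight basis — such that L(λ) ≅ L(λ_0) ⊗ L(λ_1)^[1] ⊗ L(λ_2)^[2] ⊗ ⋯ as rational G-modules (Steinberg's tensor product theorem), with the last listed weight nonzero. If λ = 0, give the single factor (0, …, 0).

Change of basis e → ω: c = M·v where v = (-7, -9, 6, -2, 7, 19, 5, -3):
  c_1 = (0)·(-7) + (0)·(-9) + 0·6 + (0)·(-2) + 0·7 + 1·19 + (-3)·(5) + (0)·(-3) = 4
  c_2 = (0)·(-7) + (-1)·(-9) + 0·6 + (0)·(-2) + 0·7 + 0·19 + 0·5 + (1)·(-3) = 6
  c_3 = (0)·(-7) + (0)·(-9) + 0·6 + (-1)·(-2) + 0·7 + 0·19 + 0·5 + (0)·(-3) = 2
  c_4 = (0)·(-7) + (0)·(-9) + 1·6 + (0)·(-2) + 0·7 + 0·19 + 0·5 + (0)·(-3) = 6
  c_5 = (0)·(-7) + (0)·(-9) + 0·6 + (0)·(-2) + 0·7 + 0·19 + 1·5 + (0)·(-3) = 5
  c_6 = (-1)·(-7) + (0)·(-9) + 0·6 + (0)·(-2) + 0·7 + 0·19 + 0·5 + (0)·(-3) = 7
  c_7 = (0)·(-7) + (0)·(-9) + 0·6 + (0)·(-2) + (-1)·(7) + 0·19 + 2·5 + (0)·(-3) = 3
  c_8 = (0)·(-7) + (0)·(-9) + 0·6 + (0)·(-2) + 0·7 + 2·19 + (-6)·(5) + (1)·(-3) = 5
Writing each c_i in base p = 3:
  c_1 = 4 = 1·3^0 + 1·3^1
  c_2 = 6 = 0·3^0 + 2·3^1
  c_3 = 2 = 2·3^0
  c_4 = 6 = 0·3^0 + 2·3^1
  c_5 = 5 = 2·3^0 + 1·3^1
  c_6 = 7 = 1·3^0 + 2·3^1
  c_7 = 3 = 0·3^0 + 1·3^1
  c_8 = 5 = 2·3^0 + 1·3^1
p-restricted factor λ_0 = (1, 0, 2, 0, 2, 1, 0, 2)
p-restricted factor λ_1 = (1, 2, 0, 2, 1, 2, 1, 1)

((1, 0, 2, 0, 2, 1, 0, 2), (1, 2, 0, 2, 1, 2, 1, 1))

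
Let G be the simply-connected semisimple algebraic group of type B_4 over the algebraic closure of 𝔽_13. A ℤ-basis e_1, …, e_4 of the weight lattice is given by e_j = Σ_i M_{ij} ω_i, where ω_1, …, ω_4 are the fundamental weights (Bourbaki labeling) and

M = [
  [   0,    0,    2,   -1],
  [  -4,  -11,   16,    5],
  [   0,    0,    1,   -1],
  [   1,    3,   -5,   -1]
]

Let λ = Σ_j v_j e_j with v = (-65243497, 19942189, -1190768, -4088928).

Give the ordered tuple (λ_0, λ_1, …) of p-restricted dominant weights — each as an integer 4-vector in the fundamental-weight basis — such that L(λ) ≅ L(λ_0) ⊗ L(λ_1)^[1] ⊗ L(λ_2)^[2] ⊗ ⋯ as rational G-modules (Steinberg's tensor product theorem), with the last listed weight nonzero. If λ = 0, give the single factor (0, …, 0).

((11, 0, 5, 9), (11, 11, 11, 10), (1, 9, 1, 6), (10, 12, 6, 12), (7, 8, 10, 5), (4, 5, 7, 12))

ω-coordinates c = M·v, v = (-65243497, 19942189, -1190768, -4088928):
  c_1 = (0)·(-65243497) + (0)·(19942189) + (2)·(-1190768) + (-1)·(-4088928) = 1707392
  c_2 = (-4)·(-65243497) + (-11)·(19942189) + (16)·(-1190768) + (5)·(-4088928) = 2112981
  c_3 = (0)·(-65243497) + (0)·(19942189) + (1)·(-1190768) + (-1)·(-4088928) = 2898160
  c_4 = (1)·(-65243497) + (3)·(19942189) + (-5)·(-1190768) + (-1)·(-4088928) = 4625838
Base-13 expansion of each c_i:
  c_1 = 1707392 = 11·13^0 + 11·13^1 + 1·13^2 + 10·13^3 + 7·13^4 + 4·13^5
  c_2 = 2112981 = 0·13^0 + 11·13^1 + 9·13^2 + 12·13^3 + 8·13^4 + 5·13^5
  c_3 = 2898160 = 5·13^0 + 11·13^1 + 1·13^2 + 6·13^3 + 10·13^4 + 7·13^5
  c_4 = 4625838 = 9·13^0 + 10·13^1 + 6·13^2 + 12·13^3 + 5·13^4 + 12·13^5
Factor λ_0 = (11, 0, 5, 9)
Factor λ_1 = (11, 11, 11, 10)
Factor λ_2 = (1, 9, 1, 6)
Factor λ_3 = (10, 12, 6, 12)
Factor λ_4 = (7, 8, 10, 5)
Factor λ_5 = (4, 5, 7, 12)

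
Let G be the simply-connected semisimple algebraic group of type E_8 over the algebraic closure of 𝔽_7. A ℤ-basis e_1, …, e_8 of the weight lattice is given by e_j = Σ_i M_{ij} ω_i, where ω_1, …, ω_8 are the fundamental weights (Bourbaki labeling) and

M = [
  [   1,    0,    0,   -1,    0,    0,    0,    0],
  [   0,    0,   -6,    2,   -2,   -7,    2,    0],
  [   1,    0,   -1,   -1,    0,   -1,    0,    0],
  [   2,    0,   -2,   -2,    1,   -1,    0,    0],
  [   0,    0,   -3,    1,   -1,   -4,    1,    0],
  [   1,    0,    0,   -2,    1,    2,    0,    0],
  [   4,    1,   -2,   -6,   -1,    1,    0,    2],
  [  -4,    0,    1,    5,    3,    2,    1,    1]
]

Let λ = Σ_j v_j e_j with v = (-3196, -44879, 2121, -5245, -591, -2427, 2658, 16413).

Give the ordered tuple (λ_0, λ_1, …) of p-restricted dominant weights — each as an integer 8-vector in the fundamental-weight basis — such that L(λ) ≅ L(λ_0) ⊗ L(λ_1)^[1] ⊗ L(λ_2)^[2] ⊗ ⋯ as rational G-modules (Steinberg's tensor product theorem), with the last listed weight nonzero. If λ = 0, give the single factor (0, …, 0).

((5, 5, 3, 5, 5, 1, 2, 4), (5, 3, 0, 3, 3, 5, 2, 6), (6, 5, 6, 6, 6, 2, 4, 1), (5, 0, 6, 4, 3, 5, 1, 3))

Change of basis e → ω: c = M·v where v = (-3196, -44879, 2121, -5245, -591, -2427, 2658, 16413):
  c_1 = (1)·(-3196) + (0)·(-44879) + (0)·(2121) + (-1)·(-5245) + (0)·(-591) + (0)·(-2427) + (0)·(2658) + (0)·(16413) = 2049
  c_2 = (0)·(-3196) + (0)·(-44879) + (-6)·(2121) + (2)·(-5245) + (-2)·(-591) + (-7)·(-2427) + (2)·(2658) + (0)·(16413) = 271
  c_3 = (1)·(-3196) + (0)·(-44879) + (-1)·(2121) + (-1)·(-5245) + (0)·(-591) + (-1)·(-2427) + (0)·(2658) + (0)·(16413) = 2355
  c_4 = (2)·(-3196) + (0)·(-44879) + (-2)·(2121) + (-2)·(-5245) + (1)·(-591) + (-1)·(-2427) + (0)·(2658) + (0)·(16413) = 1692
  c_5 = (0)·(-3196) + (0)·(-44879) + (-3)·(2121) + (1)·(-5245) + (-1)·(-591) + (-4)·(-2427) + (1)·(2658) + (0)·(16413) = 1349
  c_6 = (1)·(-3196) + (0)·(-44879) + (0)·(2121) + (-2)·(-5245) + (1)·(-591) + (2)·(-2427) + (0)·(2658) + (0)·(16413) = 1849
  c_7 = (4)·(-3196) + (1)·(-44879) + (-2)·(2121) + (-6)·(-5245) + (-1)·(-591) + (1)·(-2427) + (0)·(2658) + (2)·(16413) = 555
  c_8 = (-4)·(-3196) + (0)·(-44879) + (1)·(2121) + (5)·(-5245) + (3)·(-591) + (2)·(-2427) + (1)·(2658) + (1)·(16413) = 1124
Base-7 expansion of each c_i:
  c_1 = 2049 = 5·7^0 + 5·7^1 + 6·7^2 + 5·7^3
  c_2 = 271 = 5·7^0 + 3·7^1 + 5·7^2
  c_3 = 2355 = 3·7^0 + 0·7^1 + 6·7^2 + 6·7^3
  c_4 = 1692 = 5·7^0 + 3·7^1 + 6·7^2 + 4·7^3
  c_5 = 1349 = 5·7^0 + 3·7^1 + 6·7^2 + 3·7^3
  c_6 = 1849 = 1·7^0 + 5·7^1 + 2·7^2 + 5·7^3
  c_7 = 555 = 2·7^0 + 2·7^1 + 4·7^2 + 1·7^3
  c_8 = 1124 = 4·7^0 + 6·7^1 + 1·7^2 + 3·7^3
Factor λ_0 = (5, 5, 3, 5, 5, 1, 2, 4)
Factor λ_1 = (5, 3, 0, 3, 3, 5, 2, 6)
Factor λ_2 = (6, 5, 6, 6, 6, 2, 4, 1)
Factor λ_3 = (5, 0, 6, 4, 3, 5, 1, 3)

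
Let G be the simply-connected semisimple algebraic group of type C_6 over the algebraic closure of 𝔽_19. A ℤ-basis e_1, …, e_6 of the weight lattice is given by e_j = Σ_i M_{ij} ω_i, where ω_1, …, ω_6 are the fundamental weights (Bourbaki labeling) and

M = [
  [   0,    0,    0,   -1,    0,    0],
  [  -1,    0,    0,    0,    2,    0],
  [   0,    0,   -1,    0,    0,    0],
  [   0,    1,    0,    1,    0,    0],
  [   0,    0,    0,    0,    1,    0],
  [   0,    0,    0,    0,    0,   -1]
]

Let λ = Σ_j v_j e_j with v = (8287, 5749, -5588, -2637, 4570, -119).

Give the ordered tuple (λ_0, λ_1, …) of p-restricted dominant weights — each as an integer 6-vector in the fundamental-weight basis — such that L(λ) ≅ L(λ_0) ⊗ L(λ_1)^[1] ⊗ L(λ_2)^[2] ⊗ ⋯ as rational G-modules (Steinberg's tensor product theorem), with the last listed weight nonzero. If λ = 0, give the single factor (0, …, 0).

ω-coordinates c = M·v, v = (8287, 5749, -5588, -2637, 4570, -119):
  c_1 = (0)·(8287) + (0)·(5749) + (0)·(-5588) + (-1)·(-2637) + (0)·(4570) + (0)·(-119) = 2637
  c_2 = (-1)·(8287) + (0)·(5749) + (0)·(-5588) + (0)·(-2637) + (2)·(4570) + (0)·(-119) = 853
  c_3 = (0)·(8287) + (0)·(5749) + (-1)·(-5588) + (0)·(-2637) + (0)·(4570) + (0)·(-119) = 5588
  c_4 = (0)·(8287) + (1)·(5749) + (0)·(-5588) + (1)·(-2637) + (0)·(4570) + (0)·(-119) = 3112
  c_5 = (0)·(8287) + (0)·(5749) + (0)·(-5588) + (0)·(-2637) + (1)·(4570) + (0)·(-119) = 4570
  c_6 = (0)·(8287) + (0)·(5749) + (0)·(-5588) + (0)·(-2637) + (0)·(4570) + (-1)·(-119) = 119
Expand coordinatewise in base 19:
  c_1 = 2637 = 15·19^0 + 5·19^1 + 7·19^2
  c_2 = 853 = 17·19^0 + 6·19^1 + 2·19^2
  c_3 = 5588 = 2·19^0 + 9·19^1 + 15·19^2
  c_4 = 3112 = 15·19^0 + 11·19^1 + 8·19^2
  c_5 = 4570 = 10·19^0 + 12·19^1 + 12·19^2
  c_6 = 119 = 5·19^0 + 6·19^1
p-restricted factor λ_0 = (15, 17, 2, 15, 10, 5)
p-restricted factor λ_1 = (5, 6, 9, 11, 12, 6)
p-restricted factor λ_2 = (7, 2, 15, 8, 12, 0)

((15, 17, 2, 15, 10, 5), (5, 6, 9, 11, 12, 6), (7, 2, 15, 8, 12, 0))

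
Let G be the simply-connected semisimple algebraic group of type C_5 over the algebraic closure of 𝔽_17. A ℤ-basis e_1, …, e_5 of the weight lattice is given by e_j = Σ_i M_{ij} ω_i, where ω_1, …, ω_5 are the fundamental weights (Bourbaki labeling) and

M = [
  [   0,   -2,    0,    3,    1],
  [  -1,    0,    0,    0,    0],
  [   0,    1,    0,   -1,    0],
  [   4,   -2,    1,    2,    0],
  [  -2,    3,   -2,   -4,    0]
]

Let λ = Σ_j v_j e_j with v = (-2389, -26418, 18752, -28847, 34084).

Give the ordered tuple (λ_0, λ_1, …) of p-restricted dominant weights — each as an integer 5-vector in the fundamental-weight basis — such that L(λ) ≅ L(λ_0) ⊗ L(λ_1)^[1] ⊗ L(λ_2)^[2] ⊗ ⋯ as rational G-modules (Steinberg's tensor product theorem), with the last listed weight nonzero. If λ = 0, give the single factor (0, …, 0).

((5, 9, 15, 3, 8), (5, 4, 6, 0, 13), (1, 8, 8, 15, 11))

In the fundamental-weight basis, λ has coordinates c = M·v (v = (-2389, -26418, 18752, -28847, 34084)):
  c_1 = (0)·(-2389) + (-2)·(-26418) + 0·18752 + (3)·(-28847) + 1·34084 = 379
  c_2 = (-1)·(-2389) + (0)·(-26418) + 0·18752 + (0)·(-28847) + 0·34084 = 2389
  c_3 = (0)·(-2389) + (1)·(-26418) + 0·18752 + (-1)·(-28847) + 0·34084 = 2429
  c_4 = (4)·(-2389) + (-2)·(-26418) + 1·18752 + (2)·(-28847) + 0·34084 = 4338
  c_5 = (-2)·(-2389) + (3)·(-26418) + (-2)·(18752) + (-4)·(-28847) + 0·34084 = 3408
Base-17 expansion of each c_i:
  c_1 = 379 = 5·17^0 + 5·17^1 + 1·17^2
  c_2 = 2389 = 9·17^0 + 4·17^1 + 8·17^2
  c_3 = 2429 = 15·17^0 + 6·17^1 + 8·17^2
  c_4 = 4338 = 3·17^0 + 0·17^1 + 15·17^2
  c_5 = 3408 = 8·17^0 + 13·17^1 + 11·17^2
p-restricted factor λ_0 = (5, 9, 15, 3, 8)
p-restricted factor λ_1 = (5, 4, 6, 0, 13)
p-restricted factor λ_2 = (1, 8, 8, 15, 11)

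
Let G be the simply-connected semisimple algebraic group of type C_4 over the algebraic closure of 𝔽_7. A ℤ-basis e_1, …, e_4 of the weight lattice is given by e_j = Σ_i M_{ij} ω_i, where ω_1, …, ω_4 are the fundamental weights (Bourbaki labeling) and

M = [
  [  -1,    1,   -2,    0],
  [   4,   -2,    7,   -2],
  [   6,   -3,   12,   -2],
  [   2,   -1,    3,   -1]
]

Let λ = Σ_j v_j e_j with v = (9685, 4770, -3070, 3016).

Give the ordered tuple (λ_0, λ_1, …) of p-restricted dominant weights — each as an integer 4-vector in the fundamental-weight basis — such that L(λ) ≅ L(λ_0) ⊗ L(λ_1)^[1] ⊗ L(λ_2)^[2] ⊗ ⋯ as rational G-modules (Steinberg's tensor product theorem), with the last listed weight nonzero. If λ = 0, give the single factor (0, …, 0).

Converting to the ω-basis (c_i = row i of M dotted with v = (9685, 4770, -3070, 3016)):
  c_1 = (-1)·(9685) + (1)·(4770) + (-2)·(-3070) + (0)·(3016) = 1225
  c_2 = (4)·(9685) + (-2)·(4770) + (7)·(-3070) + (-2)·(3016) = 1678
  c_3 = (6)·(9685) + (-3)·(4770) + (12)·(-3070) + (-2)·(3016) = 928
  c_4 = (2)·(9685) + (-1)·(4770) + (3)·(-3070) + (-1)·(3016) = 2374
Expand coordinatewise in base 7:
  c_1 = 1225 = 0·7^0 + 0·7^1 + 4·7^2 + 3·7^3
  c_2 = 1678 = 5·7^0 + 1·7^1 + 6·7^2 + 4·7^3
  c_3 = 928 = 4·7^0 + 6·7^1 + 4·7^2 + 2·7^3
  c_4 = 2374 = 1·7^0 + 3·7^1 + 6·7^2 + 6·7^3
Factor λ_0 = (0, 5, 4, 1)
Factor λ_1 = (0, 1, 6, 3)
Factor λ_2 = (4, 6, 4, 6)
Factor λ_3 = (3, 4, 2, 6)

((0, 5, 4, 1), (0, 1, 6, 3), (4, 6, 4, 6), (3, 4, 2, 6))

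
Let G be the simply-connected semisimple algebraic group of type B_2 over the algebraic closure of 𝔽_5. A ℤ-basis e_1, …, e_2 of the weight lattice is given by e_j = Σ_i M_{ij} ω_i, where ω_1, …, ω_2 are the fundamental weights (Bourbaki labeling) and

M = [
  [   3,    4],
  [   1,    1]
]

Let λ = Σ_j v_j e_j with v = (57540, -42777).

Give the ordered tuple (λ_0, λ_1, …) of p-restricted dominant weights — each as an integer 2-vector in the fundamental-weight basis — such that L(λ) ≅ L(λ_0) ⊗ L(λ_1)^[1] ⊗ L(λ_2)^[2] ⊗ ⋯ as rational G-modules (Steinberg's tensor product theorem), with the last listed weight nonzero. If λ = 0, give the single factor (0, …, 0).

Change of basis e → ω: c = M·v where v = (57540, -42777):
  c_1 = (3)·(57540) + (4)·(-42777) = 1512
  c_2 = (1)·(57540) + (1)·(-42777) = 14763
Expand coordinatewise in base 5:
  c_1 = 1512 = 2·5^0 + 2·5^1 + 0·5^2 + 2·5^3 + 2·5^4
  c_2 = 14763 = 3·5^0 + 2·5^1 + 0·5^2 + 3·5^3 + 3·5^4 + 4·5^5
λ_0 = (2, 3)
λ_1 = (2, 2)
λ_2 = (0, 0)
λ_3 = (2, 3)
λ_4 = (2, 3)
λ_5 = (0, 4)

((2, 3), (2, 2), (0, 0), (2, 3), (2, 3), (0, 4))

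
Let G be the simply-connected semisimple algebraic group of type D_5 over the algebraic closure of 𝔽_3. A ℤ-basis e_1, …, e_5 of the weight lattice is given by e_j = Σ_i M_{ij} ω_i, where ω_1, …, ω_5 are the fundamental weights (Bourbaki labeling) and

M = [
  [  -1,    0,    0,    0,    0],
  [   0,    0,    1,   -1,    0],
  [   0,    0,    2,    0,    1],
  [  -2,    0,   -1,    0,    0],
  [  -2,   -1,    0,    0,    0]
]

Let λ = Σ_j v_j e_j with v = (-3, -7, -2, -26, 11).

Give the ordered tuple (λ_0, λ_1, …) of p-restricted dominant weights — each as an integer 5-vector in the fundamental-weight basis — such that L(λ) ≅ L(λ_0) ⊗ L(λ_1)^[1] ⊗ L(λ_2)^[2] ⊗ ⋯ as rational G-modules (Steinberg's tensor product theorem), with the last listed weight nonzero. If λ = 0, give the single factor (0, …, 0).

Converting to the ω-basis (c_i = row i of M dotted with v = (-3, -7, -2, -26, 11)):
  c_1 = (-1)·(-3) + (0)·(-7) + (0)·(-2) + (0)·(-26) + (0)·(11) = 3
  c_2 = (0)·(-3) + (0)·(-7) + (1)·(-2) + (-1)·(-26) + (0)·(11) = 24
  c_3 = (0)·(-3) + (0)·(-7) + (2)·(-2) + (0)·(-26) + (1)·(11) = 7
  c_4 = (-2)·(-3) + (0)·(-7) + (-1)·(-2) + (0)·(-26) + (0)·(11) = 8
  c_5 = (-2)·(-3) + (-1)·(-7) + (0)·(-2) + (0)·(-26) + (0)·(11) = 13
Base-3 expansion of each c_i:
  c_1 = 3 = 0·3^0 + 1·3^1
  c_2 = 24 = 0·3^0 + 2·3^1 + 2·3^2
  c_3 = 7 = 1·3^0 + 2·3^1
  c_4 = 8 = 2·3^0 + 2·3^1
  c_5 = 13 = 1·3^0 + 1·3^1 + 1·3^2
Factor λ_0 = (0, 0, 1, 2, 1)
Factor λ_1 = (1, 2, 2, 2, 1)
Factor λ_2 = (0, 2, 0, 0, 1)

((0, 0, 1, 2, 1), (1, 2, 2, 2, 1), (0, 2, 0, 0, 1))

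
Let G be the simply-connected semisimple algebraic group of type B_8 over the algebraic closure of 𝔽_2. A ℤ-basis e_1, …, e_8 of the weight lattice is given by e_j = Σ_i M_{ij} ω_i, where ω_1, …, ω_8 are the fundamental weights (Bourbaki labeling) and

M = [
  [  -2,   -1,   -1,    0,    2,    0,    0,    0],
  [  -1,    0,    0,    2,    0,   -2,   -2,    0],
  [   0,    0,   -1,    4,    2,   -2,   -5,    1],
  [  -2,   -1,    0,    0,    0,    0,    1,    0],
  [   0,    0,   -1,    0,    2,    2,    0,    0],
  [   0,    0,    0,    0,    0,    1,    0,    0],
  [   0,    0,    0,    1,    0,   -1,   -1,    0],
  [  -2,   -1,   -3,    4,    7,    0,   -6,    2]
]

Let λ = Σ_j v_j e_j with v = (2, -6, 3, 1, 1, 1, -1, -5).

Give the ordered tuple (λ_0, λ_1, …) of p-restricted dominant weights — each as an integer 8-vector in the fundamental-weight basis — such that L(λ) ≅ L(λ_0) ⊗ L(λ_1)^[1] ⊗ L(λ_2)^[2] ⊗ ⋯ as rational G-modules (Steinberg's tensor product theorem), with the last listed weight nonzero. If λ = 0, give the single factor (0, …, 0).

((1, 0, 1, 1, 1, 1, 1, 0),)

ω-coordinates c = M·v, v = (2, -6, 3, 1, 1, 1, -1, -5):
  c_1 = (-2)·(2) + (-1)·(-6) + (-1)·(3) + (0)·(1) + (2)·(1) + (0)·(1) + (0)·(-1) + (0)·(-5) = 1
  c_2 = (-1)·(2) + (0)·(-6) + (0)·(3) + (2)·(1) + (0)·(1) + (-2)·(1) + (-2)·(-1) + (0)·(-5) = 0
  c_3 = (0)·(2) + (0)·(-6) + (-1)·(3) + (4)·(1) + (2)·(1) + (-2)·(1) + (-5)·(-1) + (1)·(-5) = 1
  c_4 = (-2)·(2) + (-1)·(-6) + (0)·(3) + (0)·(1) + (0)·(1) + (0)·(1) + (1)·(-1) + (0)·(-5) = 1
  c_5 = (0)·(2) + (0)·(-6) + (-1)·(3) + (0)·(1) + (2)·(1) + (2)·(1) + (0)·(-1) + (0)·(-5) = 1
  c_6 = (0)·(2) + (0)·(-6) + (0)·(3) + (0)·(1) + (0)·(1) + (1)·(1) + (0)·(-1) + (0)·(-5) = 1
  c_7 = (0)·(2) + (0)·(-6) + (0)·(3) + (1)·(1) + (0)·(1) + (-1)·(1) + (-1)·(-1) + (0)·(-5) = 1
  c_8 = (-2)·(2) + (-1)·(-6) + (-3)·(3) + (4)·(1) + (7)·(1) + (0)·(1) + (-6)·(-1) + (2)·(-5) = 0
Writing each c_i in base p = 2:
  c_1 = 1 = 1·2^0
  c_2 = 0
  c_3 = 1 = 1·2^0
  c_4 = 1 = 1·2^0
  c_5 = 1 = 1·2^0
  c_6 = 1 = 1·2^0
  c_7 = 1 = 1·2^0
  c_8 = 0
p-restricted factor λ_0 = (1, 0, 1, 1, 1, 1, 1, 0)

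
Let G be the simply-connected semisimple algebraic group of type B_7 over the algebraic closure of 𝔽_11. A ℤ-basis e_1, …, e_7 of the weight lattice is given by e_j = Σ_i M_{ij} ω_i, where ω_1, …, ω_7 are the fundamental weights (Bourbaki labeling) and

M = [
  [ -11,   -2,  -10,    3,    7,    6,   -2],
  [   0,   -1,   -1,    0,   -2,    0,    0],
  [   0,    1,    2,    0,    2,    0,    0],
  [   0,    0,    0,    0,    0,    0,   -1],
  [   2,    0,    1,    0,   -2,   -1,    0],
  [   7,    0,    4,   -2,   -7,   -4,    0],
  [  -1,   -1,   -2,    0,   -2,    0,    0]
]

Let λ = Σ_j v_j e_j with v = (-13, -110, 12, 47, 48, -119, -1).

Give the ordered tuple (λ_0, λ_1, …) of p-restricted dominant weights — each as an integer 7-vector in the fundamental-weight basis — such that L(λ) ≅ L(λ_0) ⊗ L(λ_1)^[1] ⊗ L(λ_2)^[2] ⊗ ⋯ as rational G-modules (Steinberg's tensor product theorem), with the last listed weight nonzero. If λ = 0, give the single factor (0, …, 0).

In the fundamental-weight basis, λ has coordinates c = M·v (v = (-13, -110, 12, 47, 48, -119, -1)):
  c_1 = (-11)·(-13) + (-2)·(-110) + (-10)·(12) + (3)·(47) + (7)·(48) + (6)·(-119) + (-2)·(-1) = 8
  c_2 = (0)·(-13) + (-1)·(-110) + (-1)·(12) + (0)·(47) + (-2)·(48) + (0)·(-119) + (0)·(-1) = 2
  c_3 = (0)·(-13) + (1)·(-110) + (2)·(12) + (0)·(47) + (2)·(48) + (0)·(-119) + (0)·(-1) = 10
  c_4 = (0)·(-13) + (0)·(-110) + (0)·(12) + (0)·(47) + (0)·(48) + (0)·(-119) + (-1)·(-1) = 1
  c_5 = (2)·(-13) + (0)·(-110) + (1)·(12) + (0)·(47) + (-2)·(48) + (-1)·(-119) + (0)·(-1) = 9
  c_6 = (7)·(-13) + (0)·(-110) + (4)·(12) + (-2)·(47) + (-7)·(48) + (-4)·(-119) + (0)·(-1) = 3
  c_7 = (-1)·(-13) + (-1)·(-110) + (-2)·(12) + (0)·(47) + (-2)·(48) + (0)·(-119) + (0)·(-1) = 3
Writing each c_i in base p = 11:
  c_1 = 8 = 8·11^0
  c_2 = 2 = 2·11^0
  c_3 = 10 = 10·11^0
  c_4 = 1 = 1·11^0
  c_5 = 9 = 9·11^0
  c_6 = 3 = 3·11^0
  c_7 = 3 = 3·11^0
p-restricted factor λ_0 = (8, 2, 10, 1, 9, 3, 3)

((8, 2, 10, 1, 9, 3, 3),)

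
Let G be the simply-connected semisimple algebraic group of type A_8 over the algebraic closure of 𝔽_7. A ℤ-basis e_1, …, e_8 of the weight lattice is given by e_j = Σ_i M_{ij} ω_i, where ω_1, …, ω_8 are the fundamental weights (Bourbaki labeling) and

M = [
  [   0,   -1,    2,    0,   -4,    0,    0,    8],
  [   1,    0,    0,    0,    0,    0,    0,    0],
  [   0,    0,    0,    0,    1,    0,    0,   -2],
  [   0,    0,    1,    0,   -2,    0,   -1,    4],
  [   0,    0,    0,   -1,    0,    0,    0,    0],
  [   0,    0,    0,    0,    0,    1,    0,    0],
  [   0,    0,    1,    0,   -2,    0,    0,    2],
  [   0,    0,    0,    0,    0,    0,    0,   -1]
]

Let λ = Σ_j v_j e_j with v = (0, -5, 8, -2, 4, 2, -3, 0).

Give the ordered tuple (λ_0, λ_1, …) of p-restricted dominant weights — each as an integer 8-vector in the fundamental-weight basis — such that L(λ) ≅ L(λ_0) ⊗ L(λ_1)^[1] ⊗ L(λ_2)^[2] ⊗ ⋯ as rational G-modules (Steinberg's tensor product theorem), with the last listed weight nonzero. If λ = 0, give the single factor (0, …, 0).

((5, 0, 4, 3, 2, 2, 0, 0),)

Compute c_i = Σ_j M_{ij} v_j with v = (0, -5, 8, -2, 4, 2, -3, 0):
  c_1 = (0)·(0) + (-1)·(-5) + (2)·(8) + (0)·(-2) + (-4)·(4) + (0)·(2) + (0)·(-3) + (8)·(0) = 5
  c_2 = (1)·(0) + (0)·(-5) + (0)·(8) + (0)·(-2) + (0)·(4) + (0)·(2) + (0)·(-3) + (0)·(0) = 0
  c_3 = (0)·(0) + (0)·(-5) + (0)·(8) + (0)·(-2) + (1)·(4) + (0)·(2) + (0)·(-3) + (-2)·(0) = 4
  c_4 = (0)·(0) + (0)·(-5) + (1)·(8) + (0)·(-2) + (-2)·(4) + (0)·(2) + (-1)·(-3) + (4)·(0) = 3
  c_5 = (0)·(0) + (0)·(-5) + (0)·(8) + (-1)·(-2) + (0)·(4) + (0)·(2) + (0)·(-3) + (0)·(0) = 2
  c_6 = (0)·(0) + (0)·(-5) + (0)·(8) + (0)·(-2) + (0)·(4) + (1)·(2) + (0)·(-3) + (0)·(0) = 2
  c_7 = (0)·(0) + (0)·(-5) + (1)·(8) + (0)·(-2) + (-2)·(4) + (0)·(2) + (0)·(-3) + (2)·(0) = 0
  c_8 = (0)·(0) + (0)·(-5) + (0)·(8) + (0)·(-2) + (0)·(4) + (0)·(2) + (0)·(-3) + (-1)·(0) = 0
p = 7; digits c_i = Σ_j d_{ij}·7^j, 0 ≤ d_{ij} < 7:
  c_1 = 5 = 5·7^0
  c_2 = 0
  c_3 = 4 = 4·7^0
  c_4 = 3 = 3·7^0
  c_5 = 2 = 2·7^0
  c_6 = 2 = 2·7^0
  c_7 = 0
  c_8 = 0
Factor λ_0 = (5, 0, 4, 3, 2, 2, 0, 0)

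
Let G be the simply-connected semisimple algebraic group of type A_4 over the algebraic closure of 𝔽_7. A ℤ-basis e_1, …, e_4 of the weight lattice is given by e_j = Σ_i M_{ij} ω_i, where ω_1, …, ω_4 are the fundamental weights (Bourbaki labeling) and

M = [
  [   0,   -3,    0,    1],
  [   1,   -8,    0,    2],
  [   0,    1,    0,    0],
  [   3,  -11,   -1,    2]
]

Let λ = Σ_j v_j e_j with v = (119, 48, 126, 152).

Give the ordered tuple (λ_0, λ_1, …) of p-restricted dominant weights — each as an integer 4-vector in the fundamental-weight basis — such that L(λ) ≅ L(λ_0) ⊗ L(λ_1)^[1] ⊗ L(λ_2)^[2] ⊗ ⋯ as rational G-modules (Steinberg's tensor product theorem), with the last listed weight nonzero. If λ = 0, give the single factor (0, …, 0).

((1, 4, 6, 0), (1, 5, 6, 1))

Change of basis e → ω: c = M·v where v = (119, 48, 126, 152):
  c_1 = 0·119 + (-3)·(48) + 0·126 + 1·152 = 8
  c_2 = 1·119 + (-8)·(48) + 0·126 + 2·152 = 39
  c_3 = 0·119 + 1·48 + 0·126 + 0·152 = 48
  c_4 = 3·119 + (-11)·(48) + (-1)·(126) + 2·152 = 7
Writing each c_i in base p = 7:
  c_1 = 8 = 1·7^0 + 1·7^1
  c_2 = 39 = 4·7^0 + 5·7^1
  c_3 = 48 = 6·7^0 + 6·7^1
  c_4 = 7 = 0·7^0 + 1·7^1
λ_0 = (1, 4, 6, 0)
λ_1 = (1, 5, 6, 1)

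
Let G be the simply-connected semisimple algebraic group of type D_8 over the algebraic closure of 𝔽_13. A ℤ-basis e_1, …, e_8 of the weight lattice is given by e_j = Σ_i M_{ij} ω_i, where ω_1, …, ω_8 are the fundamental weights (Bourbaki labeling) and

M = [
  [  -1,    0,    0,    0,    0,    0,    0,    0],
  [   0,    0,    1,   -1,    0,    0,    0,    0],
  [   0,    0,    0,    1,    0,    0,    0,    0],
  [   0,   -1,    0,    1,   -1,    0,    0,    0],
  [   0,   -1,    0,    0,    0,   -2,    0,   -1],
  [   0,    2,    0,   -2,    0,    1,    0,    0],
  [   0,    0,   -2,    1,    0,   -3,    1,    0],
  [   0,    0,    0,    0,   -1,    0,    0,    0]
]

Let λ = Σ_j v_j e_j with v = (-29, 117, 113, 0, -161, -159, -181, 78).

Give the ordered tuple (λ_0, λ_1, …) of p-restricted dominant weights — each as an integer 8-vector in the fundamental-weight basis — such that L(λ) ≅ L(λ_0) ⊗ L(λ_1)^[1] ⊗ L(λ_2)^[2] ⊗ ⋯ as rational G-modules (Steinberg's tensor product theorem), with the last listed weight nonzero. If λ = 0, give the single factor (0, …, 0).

Compute c_i = Σ_j M_{ij} v_j with v = (-29, 117, 113, 0, -161, -159, -181, 78):
  c_1 = -1*-29 + 0*117 + 0*113 + 0*0 + 0*-161 + 0*-159 + 0*-181 + 0*78 = 29
  c_2 = 0*-29 + 0*117 + 1*113 + -1*0 + 0*-161 + 0*-159 + 0*-181 + 0*78 = 113
  c_3 = 0*-29 + 0*117 + 0*113 + 1*0 + 0*-161 + 0*-159 + 0*-181 + 0*78 = 0
  c_4 = 0*-29 + -1*117 + 0*113 + 1*0 + -1*-161 + 0*-159 + 0*-181 + 0*78 = 44
  c_5 = 0*-29 + -1*117 + 0*113 + 0*0 + 0*-161 + -2*-159 + 0*-181 + -1*78 = 123
  c_6 = 0*-29 + 2*117 + 0*113 + -2*0 + 0*-161 + 1*-159 + 0*-181 + 0*78 = 75
  c_7 = 0*-29 + 0*117 + -2*113 + 1*0 + 0*-161 + -3*-159 + 1*-181 + 0*78 = 70
  c_8 = 0*-29 + 0*117 + 0*113 + 0*0 + -1*-161 + 0*-159 + 0*-181 + 0*78 = 161
p = 13; digits c_i = Σ_j d_{ij}·13^j, 0 ≤ d_{ij} < 13:
  c_1 = 29 = 3·13^0 + 2·13^1
  c_2 = 113 = 9·13^0 + 8·13^1
  c_3 = 0
  c_4 = 44 = 5·13^0 + 3·13^1
  c_5 = 123 = 6·13^0 + 9·13^1
  c_6 = 75 = 10·13^0 + 5·13^1
  c_7 = 70 = 5·13^0 + 5·13^1
  c_8 = 161 = 5·13^0 + 12·13^1
Factor λ_0 = (3, 9, 0, 5, 6, 10, 5, 5)
Factor λ_1 = (2, 8, 0, 3, 9, 5, 5, 12)

((3, 9, 0, 5, 6, 10, 5, 5), (2, 8, 0, 3, 9, 5, 5, 12))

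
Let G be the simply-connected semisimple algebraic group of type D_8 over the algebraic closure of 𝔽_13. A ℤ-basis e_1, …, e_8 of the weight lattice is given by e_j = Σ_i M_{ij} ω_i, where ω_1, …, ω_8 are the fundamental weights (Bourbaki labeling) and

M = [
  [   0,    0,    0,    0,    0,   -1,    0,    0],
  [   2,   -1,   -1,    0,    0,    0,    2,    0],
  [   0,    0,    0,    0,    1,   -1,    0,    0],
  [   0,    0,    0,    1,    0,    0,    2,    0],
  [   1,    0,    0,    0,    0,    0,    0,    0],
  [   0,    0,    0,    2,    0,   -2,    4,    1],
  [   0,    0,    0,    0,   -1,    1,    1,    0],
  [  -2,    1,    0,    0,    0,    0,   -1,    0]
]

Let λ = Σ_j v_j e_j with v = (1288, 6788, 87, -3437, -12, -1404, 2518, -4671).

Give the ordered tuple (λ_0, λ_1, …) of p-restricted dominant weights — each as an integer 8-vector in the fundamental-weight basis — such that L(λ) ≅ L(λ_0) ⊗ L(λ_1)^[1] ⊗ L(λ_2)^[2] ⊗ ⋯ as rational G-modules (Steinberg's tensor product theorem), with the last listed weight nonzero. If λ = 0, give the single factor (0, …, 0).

((0, 9, 1, 0, 1, 9, 8, 4), (4, 4, 3, 6, 8, 11, 8, 0), (8, 4, 8, 9, 7, 7, 6, 10))

Change of basis e → ω: c = M·v where v = (1288, 6788, 87, -3437, -12, -1404, 2518, -4671):
  c_1 = 0*1288 + 0*6788 + 0*87 + 0*-3437 + 0*-12 + -1*-1404 + 0*2518 + 0*-4671 = 1404
  c_2 = 2*1288 + -1*6788 + -1*87 + 0*-3437 + 0*-12 + 0*-1404 + 2*2518 + 0*-4671 = 737
  c_3 = 0*1288 + 0*6788 + 0*87 + 0*-3437 + 1*-12 + -1*-1404 + 0*2518 + 0*-4671 = 1392
  c_4 = 0*1288 + 0*6788 + 0*87 + 1*-3437 + 0*-12 + 0*-1404 + 2*2518 + 0*-4671 = 1599
  c_5 = 1*1288 + 0*6788 + 0*87 + 0*-3437 + 0*-12 + 0*-1404 + 0*2518 + 0*-4671 = 1288
  c_6 = 0*1288 + 0*6788 + 0*87 + 2*-3437 + 0*-12 + -2*-1404 + 4*2518 + 1*-4671 = 1335
  c_7 = 0*1288 + 0*6788 + 0*87 + 0*-3437 + -1*-12 + 1*-1404 + 1*2518 + 0*-4671 = 1126
  c_8 = -2*1288 + 1*6788 + 0*87 + 0*-3437 + 0*-12 + 0*-1404 + -1*2518 + 0*-4671 = 1694
Expand coordinatewise in base 13:
  c_1 = 1404 = 0·13^0 + 4·13^1 + 8·13^2
  c_2 = 737 = 9·13^0 + 4·13^1 + 4·13^2
  c_3 = 1392 = 1·13^0 + 3·13^1 + 8·13^2
  c_4 = 1599 = 0·13^0 + 6·13^1 + 9·13^2
  c_5 = 1288 = 1·13^0 + 8·13^1 + 7·13^2
  c_6 = 1335 = 9·13^0 + 11·13^1 + 7·13^2
  c_7 = 1126 = 8·13^0 + 8·13^1 + 6·13^2
  c_8 = 1694 = 4·13^0 + 0·13^1 + 10·13^2
p-restricted factor λ_0 = (0, 9, 1, 0, 1, 9, 8, 4)
p-restricted factor λ_1 = (4, 4, 3, 6, 8, 11, 8, 0)
p-restricted factor λ_2 = (8, 4, 8, 9, 7, 7, 6, 10)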